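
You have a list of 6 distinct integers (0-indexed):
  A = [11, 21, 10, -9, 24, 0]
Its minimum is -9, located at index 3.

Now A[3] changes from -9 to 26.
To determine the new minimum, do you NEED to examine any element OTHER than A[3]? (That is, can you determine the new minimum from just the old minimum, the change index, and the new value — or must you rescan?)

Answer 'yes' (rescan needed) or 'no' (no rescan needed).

Old min = -9 at index 3
Change at index 3: -9 -> 26
Index 3 WAS the min and new value 26 > old min -9. Must rescan other elements to find the new min.
Needs rescan: yes

Answer: yes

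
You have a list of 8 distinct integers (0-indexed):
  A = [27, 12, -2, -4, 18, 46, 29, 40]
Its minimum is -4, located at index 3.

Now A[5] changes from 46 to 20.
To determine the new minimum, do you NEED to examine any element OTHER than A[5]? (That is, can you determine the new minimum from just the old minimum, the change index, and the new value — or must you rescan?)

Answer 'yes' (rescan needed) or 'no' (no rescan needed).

Old min = -4 at index 3
Change at index 5: 46 -> 20
Index 5 was NOT the min. New min = min(-4, 20). No rescan of other elements needed.
Needs rescan: no

Answer: no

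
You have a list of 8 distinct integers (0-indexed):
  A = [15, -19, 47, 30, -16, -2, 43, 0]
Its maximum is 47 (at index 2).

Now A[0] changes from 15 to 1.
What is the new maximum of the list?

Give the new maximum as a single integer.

Old max = 47 (at index 2)
Change: A[0] 15 -> 1
Changed element was NOT the old max.
  New max = max(old_max, new_val) = max(47, 1) = 47

Answer: 47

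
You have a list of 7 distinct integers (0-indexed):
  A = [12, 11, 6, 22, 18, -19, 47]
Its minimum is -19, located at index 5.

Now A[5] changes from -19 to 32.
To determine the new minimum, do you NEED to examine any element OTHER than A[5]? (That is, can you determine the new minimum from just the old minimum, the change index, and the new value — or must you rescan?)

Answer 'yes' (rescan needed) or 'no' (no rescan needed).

Answer: yes

Derivation:
Old min = -19 at index 5
Change at index 5: -19 -> 32
Index 5 WAS the min and new value 32 > old min -19. Must rescan other elements to find the new min.
Needs rescan: yes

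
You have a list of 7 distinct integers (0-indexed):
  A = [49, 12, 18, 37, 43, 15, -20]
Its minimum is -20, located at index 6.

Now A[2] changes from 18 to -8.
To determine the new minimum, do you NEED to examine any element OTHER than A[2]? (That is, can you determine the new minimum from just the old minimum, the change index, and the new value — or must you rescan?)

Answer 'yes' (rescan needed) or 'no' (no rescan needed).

Old min = -20 at index 6
Change at index 2: 18 -> -8
Index 2 was NOT the min. New min = min(-20, -8). No rescan of other elements needed.
Needs rescan: no

Answer: no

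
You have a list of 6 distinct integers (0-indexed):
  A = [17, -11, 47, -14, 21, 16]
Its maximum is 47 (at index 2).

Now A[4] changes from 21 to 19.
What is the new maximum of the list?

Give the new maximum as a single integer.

Old max = 47 (at index 2)
Change: A[4] 21 -> 19
Changed element was NOT the old max.
  New max = max(old_max, new_val) = max(47, 19) = 47

Answer: 47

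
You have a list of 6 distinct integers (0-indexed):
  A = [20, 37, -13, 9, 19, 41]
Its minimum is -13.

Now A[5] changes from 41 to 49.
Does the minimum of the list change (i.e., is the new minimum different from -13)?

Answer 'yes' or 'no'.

Old min = -13
Change: A[5] 41 -> 49
Changed element was NOT the min; min changes only if 49 < -13.
New min = -13; changed? no

Answer: no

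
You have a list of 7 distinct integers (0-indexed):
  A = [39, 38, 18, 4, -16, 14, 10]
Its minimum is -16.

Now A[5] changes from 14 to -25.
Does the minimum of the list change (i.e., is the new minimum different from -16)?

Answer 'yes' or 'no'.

Answer: yes

Derivation:
Old min = -16
Change: A[5] 14 -> -25
Changed element was NOT the min; min changes only if -25 < -16.
New min = -25; changed? yes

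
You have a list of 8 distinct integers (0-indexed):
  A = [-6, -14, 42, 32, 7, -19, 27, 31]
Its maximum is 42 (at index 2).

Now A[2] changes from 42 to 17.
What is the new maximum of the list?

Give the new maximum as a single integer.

Answer: 32

Derivation:
Old max = 42 (at index 2)
Change: A[2] 42 -> 17
Changed element WAS the max -> may need rescan.
  Max of remaining elements: 32
  New max = max(17, 32) = 32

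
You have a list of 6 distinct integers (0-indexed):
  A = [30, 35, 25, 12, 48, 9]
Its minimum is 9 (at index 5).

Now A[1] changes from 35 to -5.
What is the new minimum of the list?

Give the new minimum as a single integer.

Answer: -5

Derivation:
Old min = 9 (at index 5)
Change: A[1] 35 -> -5
Changed element was NOT the old min.
  New min = min(old_min, new_val) = min(9, -5) = -5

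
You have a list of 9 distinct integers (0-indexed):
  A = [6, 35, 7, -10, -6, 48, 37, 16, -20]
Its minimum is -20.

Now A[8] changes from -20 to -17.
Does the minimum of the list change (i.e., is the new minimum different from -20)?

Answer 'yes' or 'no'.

Old min = -20
Change: A[8] -20 -> -17
Changed element was the min; new min must be rechecked.
New min = -17; changed? yes

Answer: yes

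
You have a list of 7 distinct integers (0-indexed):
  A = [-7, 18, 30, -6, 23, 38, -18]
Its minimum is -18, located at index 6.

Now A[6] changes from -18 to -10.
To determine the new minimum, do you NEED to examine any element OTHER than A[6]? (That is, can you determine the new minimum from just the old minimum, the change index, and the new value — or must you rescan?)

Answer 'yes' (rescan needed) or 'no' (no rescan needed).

Old min = -18 at index 6
Change at index 6: -18 -> -10
Index 6 WAS the min and new value -10 > old min -18. Must rescan other elements to find the new min.
Needs rescan: yes

Answer: yes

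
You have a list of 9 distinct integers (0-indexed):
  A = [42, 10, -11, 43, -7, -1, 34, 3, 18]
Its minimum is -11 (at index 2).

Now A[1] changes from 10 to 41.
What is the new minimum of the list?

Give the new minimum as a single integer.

Old min = -11 (at index 2)
Change: A[1] 10 -> 41
Changed element was NOT the old min.
  New min = min(old_min, new_val) = min(-11, 41) = -11

Answer: -11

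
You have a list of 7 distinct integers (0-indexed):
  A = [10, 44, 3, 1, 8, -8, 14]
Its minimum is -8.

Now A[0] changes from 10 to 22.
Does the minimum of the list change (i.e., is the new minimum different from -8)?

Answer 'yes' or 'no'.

Answer: no

Derivation:
Old min = -8
Change: A[0] 10 -> 22
Changed element was NOT the min; min changes only if 22 < -8.
New min = -8; changed? no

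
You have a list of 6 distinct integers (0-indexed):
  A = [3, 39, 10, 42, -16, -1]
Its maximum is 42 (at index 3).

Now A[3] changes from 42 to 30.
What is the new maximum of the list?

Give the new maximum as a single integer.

Answer: 39

Derivation:
Old max = 42 (at index 3)
Change: A[3] 42 -> 30
Changed element WAS the max -> may need rescan.
  Max of remaining elements: 39
  New max = max(30, 39) = 39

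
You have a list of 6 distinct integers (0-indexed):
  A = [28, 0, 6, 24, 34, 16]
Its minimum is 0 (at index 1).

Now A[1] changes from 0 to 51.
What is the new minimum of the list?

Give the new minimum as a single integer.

Old min = 0 (at index 1)
Change: A[1] 0 -> 51
Changed element WAS the min. Need to check: is 51 still <= all others?
  Min of remaining elements: 6
  New min = min(51, 6) = 6

Answer: 6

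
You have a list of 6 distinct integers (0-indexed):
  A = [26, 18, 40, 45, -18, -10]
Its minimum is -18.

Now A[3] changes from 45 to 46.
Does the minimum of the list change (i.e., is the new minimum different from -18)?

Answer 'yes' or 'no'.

Answer: no

Derivation:
Old min = -18
Change: A[3] 45 -> 46
Changed element was NOT the min; min changes only if 46 < -18.
New min = -18; changed? no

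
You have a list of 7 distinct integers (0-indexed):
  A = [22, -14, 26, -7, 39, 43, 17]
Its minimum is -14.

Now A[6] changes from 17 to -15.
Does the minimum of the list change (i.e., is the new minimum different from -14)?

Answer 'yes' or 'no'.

Answer: yes

Derivation:
Old min = -14
Change: A[6] 17 -> -15
Changed element was NOT the min; min changes only if -15 < -14.
New min = -15; changed? yes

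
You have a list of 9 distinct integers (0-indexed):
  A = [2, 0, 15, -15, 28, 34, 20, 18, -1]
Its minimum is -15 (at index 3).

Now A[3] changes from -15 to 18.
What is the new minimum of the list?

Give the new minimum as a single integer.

Old min = -15 (at index 3)
Change: A[3] -15 -> 18
Changed element WAS the min. Need to check: is 18 still <= all others?
  Min of remaining elements: -1
  New min = min(18, -1) = -1

Answer: -1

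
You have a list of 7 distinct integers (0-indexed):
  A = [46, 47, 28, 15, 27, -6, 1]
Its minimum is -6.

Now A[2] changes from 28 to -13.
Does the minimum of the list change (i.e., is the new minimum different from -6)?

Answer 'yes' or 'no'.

Old min = -6
Change: A[2] 28 -> -13
Changed element was NOT the min; min changes only if -13 < -6.
New min = -13; changed? yes

Answer: yes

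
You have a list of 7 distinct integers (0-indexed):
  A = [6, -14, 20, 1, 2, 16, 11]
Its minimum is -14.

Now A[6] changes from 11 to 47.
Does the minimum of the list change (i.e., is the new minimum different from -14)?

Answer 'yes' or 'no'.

Answer: no

Derivation:
Old min = -14
Change: A[6] 11 -> 47
Changed element was NOT the min; min changes only if 47 < -14.
New min = -14; changed? no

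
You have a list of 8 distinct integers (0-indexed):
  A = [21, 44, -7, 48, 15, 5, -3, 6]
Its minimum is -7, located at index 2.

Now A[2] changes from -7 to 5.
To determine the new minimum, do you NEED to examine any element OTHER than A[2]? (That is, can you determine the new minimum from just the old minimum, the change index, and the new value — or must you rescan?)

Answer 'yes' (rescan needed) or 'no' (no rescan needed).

Answer: yes

Derivation:
Old min = -7 at index 2
Change at index 2: -7 -> 5
Index 2 WAS the min and new value 5 > old min -7. Must rescan other elements to find the new min.
Needs rescan: yes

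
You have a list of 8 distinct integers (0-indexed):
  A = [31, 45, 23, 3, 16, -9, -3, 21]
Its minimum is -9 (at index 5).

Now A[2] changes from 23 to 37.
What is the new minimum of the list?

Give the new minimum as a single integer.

Old min = -9 (at index 5)
Change: A[2] 23 -> 37
Changed element was NOT the old min.
  New min = min(old_min, new_val) = min(-9, 37) = -9

Answer: -9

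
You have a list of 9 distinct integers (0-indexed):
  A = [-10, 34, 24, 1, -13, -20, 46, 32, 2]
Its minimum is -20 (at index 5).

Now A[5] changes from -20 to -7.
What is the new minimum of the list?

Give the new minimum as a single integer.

Answer: -13

Derivation:
Old min = -20 (at index 5)
Change: A[5] -20 -> -7
Changed element WAS the min. Need to check: is -7 still <= all others?
  Min of remaining elements: -13
  New min = min(-7, -13) = -13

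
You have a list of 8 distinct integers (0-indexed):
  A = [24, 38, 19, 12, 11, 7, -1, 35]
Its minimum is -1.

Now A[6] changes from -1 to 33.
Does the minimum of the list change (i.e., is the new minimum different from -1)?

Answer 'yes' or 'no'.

Answer: yes

Derivation:
Old min = -1
Change: A[6] -1 -> 33
Changed element was the min; new min must be rechecked.
New min = 7; changed? yes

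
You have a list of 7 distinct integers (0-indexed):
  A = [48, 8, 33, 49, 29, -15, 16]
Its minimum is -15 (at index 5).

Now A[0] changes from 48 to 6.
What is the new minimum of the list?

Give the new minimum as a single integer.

Answer: -15

Derivation:
Old min = -15 (at index 5)
Change: A[0] 48 -> 6
Changed element was NOT the old min.
  New min = min(old_min, new_val) = min(-15, 6) = -15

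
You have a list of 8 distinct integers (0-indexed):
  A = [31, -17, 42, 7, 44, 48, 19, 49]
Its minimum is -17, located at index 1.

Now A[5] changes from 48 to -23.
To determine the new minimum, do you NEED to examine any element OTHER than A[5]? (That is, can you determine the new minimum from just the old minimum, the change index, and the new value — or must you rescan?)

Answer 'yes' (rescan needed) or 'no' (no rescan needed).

Answer: no

Derivation:
Old min = -17 at index 1
Change at index 5: 48 -> -23
Index 5 was NOT the min. New min = min(-17, -23). No rescan of other elements needed.
Needs rescan: no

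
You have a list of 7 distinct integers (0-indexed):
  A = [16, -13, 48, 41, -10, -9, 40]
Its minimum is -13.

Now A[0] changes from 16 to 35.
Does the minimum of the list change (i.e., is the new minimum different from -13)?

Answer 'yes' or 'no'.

Answer: no

Derivation:
Old min = -13
Change: A[0] 16 -> 35
Changed element was NOT the min; min changes only if 35 < -13.
New min = -13; changed? no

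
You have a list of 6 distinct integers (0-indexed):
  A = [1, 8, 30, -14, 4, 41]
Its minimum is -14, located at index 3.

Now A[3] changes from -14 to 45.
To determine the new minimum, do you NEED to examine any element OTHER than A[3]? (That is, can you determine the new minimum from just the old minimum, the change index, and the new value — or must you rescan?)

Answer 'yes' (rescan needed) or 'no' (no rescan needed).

Answer: yes

Derivation:
Old min = -14 at index 3
Change at index 3: -14 -> 45
Index 3 WAS the min and new value 45 > old min -14. Must rescan other elements to find the new min.
Needs rescan: yes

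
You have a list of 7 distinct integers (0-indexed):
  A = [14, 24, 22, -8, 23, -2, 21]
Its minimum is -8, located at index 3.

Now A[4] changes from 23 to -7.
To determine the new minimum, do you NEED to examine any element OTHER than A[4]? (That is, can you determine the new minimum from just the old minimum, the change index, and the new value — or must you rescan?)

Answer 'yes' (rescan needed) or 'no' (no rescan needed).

Answer: no

Derivation:
Old min = -8 at index 3
Change at index 4: 23 -> -7
Index 4 was NOT the min. New min = min(-8, -7). No rescan of other elements needed.
Needs rescan: no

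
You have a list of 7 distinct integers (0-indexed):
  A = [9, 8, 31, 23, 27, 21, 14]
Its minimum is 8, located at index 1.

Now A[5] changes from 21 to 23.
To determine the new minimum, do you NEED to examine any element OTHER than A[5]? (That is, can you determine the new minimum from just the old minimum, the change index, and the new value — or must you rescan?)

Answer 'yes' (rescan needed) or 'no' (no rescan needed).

Old min = 8 at index 1
Change at index 5: 21 -> 23
Index 5 was NOT the min. New min = min(8, 23). No rescan of other elements needed.
Needs rescan: no

Answer: no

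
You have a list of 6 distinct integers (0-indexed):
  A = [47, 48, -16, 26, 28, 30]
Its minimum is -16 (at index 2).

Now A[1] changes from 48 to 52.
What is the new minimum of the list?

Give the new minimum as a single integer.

Old min = -16 (at index 2)
Change: A[1] 48 -> 52
Changed element was NOT the old min.
  New min = min(old_min, new_val) = min(-16, 52) = -16

Answer: -16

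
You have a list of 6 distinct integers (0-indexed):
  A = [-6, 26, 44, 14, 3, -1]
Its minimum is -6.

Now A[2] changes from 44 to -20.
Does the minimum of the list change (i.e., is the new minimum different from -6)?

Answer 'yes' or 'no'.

Old min = -6
Change: A[2] 44 -> -20
Changed element was NOT the min; min changes only if -20 < -6.
New min = -20; changed? yes

Answer: yes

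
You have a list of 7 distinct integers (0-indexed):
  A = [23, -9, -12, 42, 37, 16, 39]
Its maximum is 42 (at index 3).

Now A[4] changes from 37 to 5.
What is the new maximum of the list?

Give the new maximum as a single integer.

Old max = 42 (at index 3)
Change: A[4] 37 -> 5
Changed element was NOT the old max.
  New max = max(old_max, new_val) = max(42, 5) = 42

Answer: 42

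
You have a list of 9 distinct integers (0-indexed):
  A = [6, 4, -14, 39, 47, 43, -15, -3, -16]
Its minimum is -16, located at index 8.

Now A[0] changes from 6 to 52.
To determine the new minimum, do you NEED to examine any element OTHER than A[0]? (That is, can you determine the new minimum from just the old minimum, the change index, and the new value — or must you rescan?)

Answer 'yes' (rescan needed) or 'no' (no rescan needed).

Old min = -16 at index 8
Change at index 0: 6 -> 52
Index 0 was NOT the min. New min = min(-16, 52). No rescan of other elements needed.
Needs rescan: no

Answer: no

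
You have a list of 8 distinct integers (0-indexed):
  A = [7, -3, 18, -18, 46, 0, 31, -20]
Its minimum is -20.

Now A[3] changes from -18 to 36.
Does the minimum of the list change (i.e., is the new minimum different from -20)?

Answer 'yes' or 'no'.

Old min = -20
Change: A[3] -18 -> 36
Changed element was NOT the min; min changes only if 36 < -20.
New min = -20; changed? no

Answer: no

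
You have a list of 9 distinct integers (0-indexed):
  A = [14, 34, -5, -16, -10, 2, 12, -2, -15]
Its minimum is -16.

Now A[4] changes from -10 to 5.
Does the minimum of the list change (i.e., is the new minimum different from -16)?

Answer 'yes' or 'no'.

Old min = -16
Change: A[4] -10 -> 5
Changed element was NOT the min; min changes only if 5 < -16.
New min = -16; changed? no

Answer: no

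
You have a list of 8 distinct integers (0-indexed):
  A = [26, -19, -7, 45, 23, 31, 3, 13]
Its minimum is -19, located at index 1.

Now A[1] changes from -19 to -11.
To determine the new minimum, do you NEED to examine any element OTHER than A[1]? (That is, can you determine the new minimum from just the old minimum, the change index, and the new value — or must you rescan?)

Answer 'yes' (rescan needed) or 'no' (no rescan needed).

Answer: yes

Derivation:
Old min = -19 at index 1
Change at index 1: -19 -> -11
Index 1 WAS the min and new value -11 > old min -19. Must rescan other elements to find the new min.
Needs rescan: yes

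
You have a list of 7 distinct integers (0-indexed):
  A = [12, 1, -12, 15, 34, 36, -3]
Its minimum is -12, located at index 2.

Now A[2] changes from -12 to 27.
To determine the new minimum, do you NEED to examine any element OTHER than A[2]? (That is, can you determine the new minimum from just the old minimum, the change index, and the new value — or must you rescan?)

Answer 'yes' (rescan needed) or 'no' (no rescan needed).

Answer: yes

Derivation:
Old min = -12 at index 2
Change at index 2: -12 -> 27
Index 2 WAS the min and new value 27 > old min -12. Must rescan other elements to find the new min.
Needs rescan: yes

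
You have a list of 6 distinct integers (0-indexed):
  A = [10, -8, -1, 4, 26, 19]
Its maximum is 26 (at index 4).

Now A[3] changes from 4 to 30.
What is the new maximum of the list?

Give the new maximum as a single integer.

Answer: 30

Derivation:
Old max = 26 (at index 4)
Change: A[3] 4 -> 30
Changed element was NOT the old max.
  New max = max(old_max, new_val) = max(26, 30) = 30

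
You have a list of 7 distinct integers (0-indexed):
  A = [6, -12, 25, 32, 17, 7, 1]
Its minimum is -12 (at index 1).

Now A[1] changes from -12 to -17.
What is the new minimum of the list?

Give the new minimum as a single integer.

Answer: -17

Derivation:
Old min = -12 (at index 1)
Change: A[1] -12 -> -17
Changed element WAS the min. Need to check: is -17 still <= all others?
  Min of remaining elements: 1
  New min = min(-17, 1) = -17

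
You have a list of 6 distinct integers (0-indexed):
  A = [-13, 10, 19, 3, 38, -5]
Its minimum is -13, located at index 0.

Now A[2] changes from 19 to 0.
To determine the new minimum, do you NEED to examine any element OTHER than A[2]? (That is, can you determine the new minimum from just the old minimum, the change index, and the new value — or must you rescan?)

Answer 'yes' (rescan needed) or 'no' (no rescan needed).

Answer: no

Derivation:
Old min = -13 at index 0
Change at index 2: 19 -> 0
Index 2 was NOT the min. New min = min(-13, 0). No rescan of other elements needed.
Needs rescan: no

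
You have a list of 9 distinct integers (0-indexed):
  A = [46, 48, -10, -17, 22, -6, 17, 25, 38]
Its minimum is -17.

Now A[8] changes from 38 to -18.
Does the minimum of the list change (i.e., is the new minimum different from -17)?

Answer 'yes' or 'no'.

Old min = -17
Change: A[8] 38 -> -18
Changed element was NOT the min; min changes only if -18 < -17.
New min = -18; changed? yes

Answer: yes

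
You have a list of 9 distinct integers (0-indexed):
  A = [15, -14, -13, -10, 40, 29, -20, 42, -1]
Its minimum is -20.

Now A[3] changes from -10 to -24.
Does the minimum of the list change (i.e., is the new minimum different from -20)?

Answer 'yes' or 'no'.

Old min = -20
Change: A[3] -10 -> -24
Changed element was NOT the min; min changes only if -24 < -20.
New min = -24; changed? yes

Answer: yes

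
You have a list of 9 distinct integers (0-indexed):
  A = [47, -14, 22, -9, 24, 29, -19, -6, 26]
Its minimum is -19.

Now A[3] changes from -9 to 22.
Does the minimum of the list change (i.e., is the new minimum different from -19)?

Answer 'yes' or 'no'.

Answer: no

Derivation:
Old min = -19
Change: A[3] -9 -> 22
Changed element was NOT the min; min changes only if 22 < -19.
New min = -19; changed? no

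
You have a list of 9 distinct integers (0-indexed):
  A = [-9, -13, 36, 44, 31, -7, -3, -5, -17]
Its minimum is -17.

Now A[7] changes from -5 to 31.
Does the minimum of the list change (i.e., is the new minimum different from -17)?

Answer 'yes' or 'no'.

Answer: no

Derivation:
Old min = -17
Change: A[7] -5 -> 31
Changed element was NOT the min; min changes only if 31 < -17.
New min = -17; changed? no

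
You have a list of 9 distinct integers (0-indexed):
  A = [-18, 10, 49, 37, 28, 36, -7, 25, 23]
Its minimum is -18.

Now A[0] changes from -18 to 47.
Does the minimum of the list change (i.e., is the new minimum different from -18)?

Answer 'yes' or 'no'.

Answer: yes

Derivation:
Old min = -18
Change: A[0] -18 -> 47
Changed element was the min; new min must be rechecked.
New min = -7; changed? yes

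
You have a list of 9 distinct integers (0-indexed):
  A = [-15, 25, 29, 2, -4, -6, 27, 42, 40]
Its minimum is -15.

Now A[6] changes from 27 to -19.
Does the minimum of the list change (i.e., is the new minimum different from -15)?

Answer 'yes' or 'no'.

Old min = -15
Change: A[6] 27 -> -19
Changed element was NOT the min; min changes only if -19 < -15.
New min = -19; changed? yes

Answer: yes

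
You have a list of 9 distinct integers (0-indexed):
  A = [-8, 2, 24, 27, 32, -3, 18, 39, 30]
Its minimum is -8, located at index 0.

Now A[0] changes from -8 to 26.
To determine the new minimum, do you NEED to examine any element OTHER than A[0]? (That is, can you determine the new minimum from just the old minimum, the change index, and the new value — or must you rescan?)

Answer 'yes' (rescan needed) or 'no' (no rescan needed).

Answer: yes

Derivation:
Old min = -8 at index 0
Change at index 0: -8 -> 26
Index 0 WAS the min and new value 26 > old min -8. Must rescan other elements to find the new min.
Needs rescan: yes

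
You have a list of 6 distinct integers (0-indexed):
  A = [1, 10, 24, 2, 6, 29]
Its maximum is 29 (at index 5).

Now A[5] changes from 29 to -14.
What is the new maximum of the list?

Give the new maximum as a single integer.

Answer: 24

Derivation:
Old max = 29 (at index 5)
Change: A[5] 29 -> -14
Changed element WAS the max -> may need rescan.
  Max of remaining elements: 24
  New max = max(-14, 24) = 24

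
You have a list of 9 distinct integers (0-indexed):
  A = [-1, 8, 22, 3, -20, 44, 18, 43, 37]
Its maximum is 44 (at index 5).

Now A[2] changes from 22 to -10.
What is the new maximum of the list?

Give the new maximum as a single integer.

Answer: 44

Derivation:
Old max = 44 (at index 5)
Change: A[2] 22 -> -10
Changed element was NOT the old max.
  New max = max(old_max, new_val) = max(44, -10) = 44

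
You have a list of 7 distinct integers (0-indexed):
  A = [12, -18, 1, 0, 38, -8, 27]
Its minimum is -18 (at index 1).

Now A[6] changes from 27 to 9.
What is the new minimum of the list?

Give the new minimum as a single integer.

Answer: -18

Derivation:
Old min = -18 (at index 1)
Change: A[6] 27 -> 9
Changed element was NOT the old min.
  New min = min(old_min, new_val) = min(-18, 9) = -18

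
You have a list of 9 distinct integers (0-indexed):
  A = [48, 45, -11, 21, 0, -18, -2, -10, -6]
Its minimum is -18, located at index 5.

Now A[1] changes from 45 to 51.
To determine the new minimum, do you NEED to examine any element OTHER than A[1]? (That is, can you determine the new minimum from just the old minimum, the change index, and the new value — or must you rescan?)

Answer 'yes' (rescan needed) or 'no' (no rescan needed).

Answer: no

Derivation:
Old min = -18 at index 5
Change at index 1: 45 -> 51
Index 1 was NOT the min. New min = min(-18, 51). No rescan of other elements needed.
Needs rescan: no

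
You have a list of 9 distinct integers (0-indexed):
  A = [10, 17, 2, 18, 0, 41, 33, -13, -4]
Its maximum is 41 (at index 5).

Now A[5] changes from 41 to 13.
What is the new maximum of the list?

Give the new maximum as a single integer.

Answer: 33

Derivation:
Old max = 41 (at index 5)
Change: A[5] 41 -> 13
Changed element WAS the max -> may need rescan.
  Max of remaining elements: 33
  New max = max(13, 33) = 33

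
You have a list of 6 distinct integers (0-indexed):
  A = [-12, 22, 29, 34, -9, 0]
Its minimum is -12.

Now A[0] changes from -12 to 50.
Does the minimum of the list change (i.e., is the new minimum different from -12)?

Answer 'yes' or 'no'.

Answer: yes

Derivation:
Old min = -12
Change: A[0] -12 -> 50
Changed element was the min; new min must be rechecked.
New min = -9; changed? yes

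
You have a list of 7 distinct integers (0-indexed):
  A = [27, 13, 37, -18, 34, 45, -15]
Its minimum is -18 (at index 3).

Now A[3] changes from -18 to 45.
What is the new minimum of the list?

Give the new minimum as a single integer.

Answer: -15

Derivation:
Old min = -18 (at index 3)
Change: A[3] -18 -> 45
Changed element WAS the min. Need to check: is 45 still <= all others?
  Min of remaining elements: -15
  New min = min(45, -15) = -15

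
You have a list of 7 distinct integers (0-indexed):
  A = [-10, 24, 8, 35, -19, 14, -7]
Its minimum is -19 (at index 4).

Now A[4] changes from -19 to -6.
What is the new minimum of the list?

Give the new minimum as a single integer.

Answer: -10

Derivation:
Old min = -19 (at index 4)
Change: A[4] -19 -> -6
Changed element WAS the min. Need to check: is -6 still <= all others?
  Min of remaining elements: -10
  New min = min(-6, -10) = -10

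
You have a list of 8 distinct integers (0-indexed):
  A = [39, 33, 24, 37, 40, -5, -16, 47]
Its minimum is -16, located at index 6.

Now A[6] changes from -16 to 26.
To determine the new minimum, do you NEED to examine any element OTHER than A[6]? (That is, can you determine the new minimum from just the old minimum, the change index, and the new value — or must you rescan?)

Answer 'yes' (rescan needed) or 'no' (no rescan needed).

Old min = -16 at index 6
Change at index 6: -16 -> 26
Index 6 WAS the min and new value 26 > old min -16. Must rescan other elements to find the new min.
Needs rescan: yes

Answer: yes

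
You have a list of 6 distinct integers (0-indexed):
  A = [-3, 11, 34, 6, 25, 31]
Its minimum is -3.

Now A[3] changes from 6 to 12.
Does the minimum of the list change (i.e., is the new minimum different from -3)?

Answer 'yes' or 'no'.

Answer: no

Derivation:
Old min = -3
Change: A[3] 6 -> 12
Changed element was NOT the min; min changes only if 12 < -3.
New min = -3; changed? no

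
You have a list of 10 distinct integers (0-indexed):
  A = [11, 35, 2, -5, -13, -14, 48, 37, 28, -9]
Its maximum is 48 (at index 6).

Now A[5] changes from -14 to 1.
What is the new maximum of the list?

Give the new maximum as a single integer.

Answer: 48

Derivation:
Old max = 48 (at index 6)
Change: A[5] -14 -> 1
Changed element was NOT the old max.
  New max = max(old_max, new_val) = max(48, 1) = 48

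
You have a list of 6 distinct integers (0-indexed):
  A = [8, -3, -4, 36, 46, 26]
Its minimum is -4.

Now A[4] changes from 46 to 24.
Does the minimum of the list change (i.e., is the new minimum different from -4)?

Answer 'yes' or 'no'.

Answer: no

Derivation:
Old min = -4
Change: A[4] 46 -> 24
Changed element was NOT the min; min changes only if 24 < -4.
New min = -4; changed? no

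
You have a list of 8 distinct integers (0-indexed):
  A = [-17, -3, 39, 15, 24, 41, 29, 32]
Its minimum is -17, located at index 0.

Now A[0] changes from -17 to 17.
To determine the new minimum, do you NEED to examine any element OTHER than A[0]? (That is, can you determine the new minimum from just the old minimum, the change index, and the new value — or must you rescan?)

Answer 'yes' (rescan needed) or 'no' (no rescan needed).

Old min = -17 at index 0
Change at index 0: -17 -> 17
Index 0 WAS the min and new value 17 > old min -17. Must rescan other elements to find the new min.
Needs rescan: yes

Answer: yes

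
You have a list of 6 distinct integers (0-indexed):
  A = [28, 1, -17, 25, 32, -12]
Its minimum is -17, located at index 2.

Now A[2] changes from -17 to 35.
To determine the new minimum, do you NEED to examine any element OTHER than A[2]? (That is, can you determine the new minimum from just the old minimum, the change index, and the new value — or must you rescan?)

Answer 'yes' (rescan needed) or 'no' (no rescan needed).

Old min = -17 at index 2
Change at index 2: -17 -> 35
Index 2 WAS the min and new value 35 > old min -17. Must rescan other elements to find the new min.
Needs rescan: yes

Answer: yes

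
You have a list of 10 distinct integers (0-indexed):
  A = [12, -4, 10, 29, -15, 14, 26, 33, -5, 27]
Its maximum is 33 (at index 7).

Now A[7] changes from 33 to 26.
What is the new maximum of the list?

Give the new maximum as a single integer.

Answer: 29

Derivation:
Old max = 33 (at index 7)
Change: A[7] 33 -> 26
Changed element WAS the max -> may need rescan.
  Max of remaining elements: 29
  New max = max(26, 29) = 29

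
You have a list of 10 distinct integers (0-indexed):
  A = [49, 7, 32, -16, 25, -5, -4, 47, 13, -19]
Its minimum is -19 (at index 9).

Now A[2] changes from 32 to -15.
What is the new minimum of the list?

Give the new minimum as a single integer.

Answer: -19

Derivation:
Old min = -19 (at index 9)
Change: A[2] 32 -> -15
Changed element was NOT the old min.
  New min = min(old_min, new_val) = min(-19, -15) = -19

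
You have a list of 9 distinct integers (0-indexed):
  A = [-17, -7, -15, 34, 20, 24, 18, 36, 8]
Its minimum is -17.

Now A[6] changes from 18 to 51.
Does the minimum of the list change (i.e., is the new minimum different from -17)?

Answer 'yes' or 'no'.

Old min = -17
Change: A[6] 18 -> 51
Changed element was NOT the min; min changes only if 51 < -17.
New min = -17; changed? no

Answer: no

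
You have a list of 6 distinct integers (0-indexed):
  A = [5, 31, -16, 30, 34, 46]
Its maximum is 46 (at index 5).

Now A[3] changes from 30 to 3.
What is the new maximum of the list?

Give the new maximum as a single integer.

Old max = 46 (at index 5)
Change: A[3] 30 -> 3
Changed element was NOT the old max.
  New max = max(old_max, new_val) = max(46, 3) = 46

Answer: 46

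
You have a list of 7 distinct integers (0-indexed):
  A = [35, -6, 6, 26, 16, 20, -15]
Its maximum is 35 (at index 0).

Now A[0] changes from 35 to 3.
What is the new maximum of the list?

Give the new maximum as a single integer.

Answer: 26

Derivation:
Old max = 35 (at index 0)
Change: A[0] 35 -> 3
Changed element WAS the max -> may need rescan.
  Max of remaining elements: 26
  New max = max(3, 26) = 26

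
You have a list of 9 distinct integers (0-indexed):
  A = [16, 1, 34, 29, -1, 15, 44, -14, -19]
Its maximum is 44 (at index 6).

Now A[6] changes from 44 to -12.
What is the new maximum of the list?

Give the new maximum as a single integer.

Answer: 34

Derivation:
Old max = 44 (at index 6)
Change: A[6] 44 -> -12
Changed element WAS the max -> may need rescan.
  Max of remaining elements: 34
  New max = max(-12, 34) = 34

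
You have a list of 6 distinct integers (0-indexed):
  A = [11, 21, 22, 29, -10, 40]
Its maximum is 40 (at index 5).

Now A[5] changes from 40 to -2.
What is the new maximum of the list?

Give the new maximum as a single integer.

Answer: 29

Derivation:
Old max = 40 (at index 5)
Change: A[5] 40 -> -2
Changed element WAS the max -> may need rescan.
  Max of remaining elements: 29
  New max = max(-2, 29) = 29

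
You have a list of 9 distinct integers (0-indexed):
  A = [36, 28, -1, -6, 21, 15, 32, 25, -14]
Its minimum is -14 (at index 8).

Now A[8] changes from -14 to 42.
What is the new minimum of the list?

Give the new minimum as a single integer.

Answer: -6

Derivation:
Old min = -14 (at index 8)
Change: A[8] -14 -> 42
Changed element WAS the min. Need to check: is 42 still <= all others?
  Min of remaining elements: -6
  New min = min(42, -6) = -6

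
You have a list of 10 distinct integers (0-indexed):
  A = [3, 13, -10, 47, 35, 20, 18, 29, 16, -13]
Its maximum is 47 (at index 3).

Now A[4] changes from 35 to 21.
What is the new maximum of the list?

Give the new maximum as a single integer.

Answer: 47

Derivation:
Old max = 47 (at index 3)
Change: A[4] 35 -> 21
Changed element was NOT the old max.
  New max = max(old_max, new_val) = max(47, 21) = 47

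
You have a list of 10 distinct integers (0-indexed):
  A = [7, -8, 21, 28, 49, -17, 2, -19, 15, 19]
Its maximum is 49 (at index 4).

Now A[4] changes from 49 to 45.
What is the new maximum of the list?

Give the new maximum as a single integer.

Answer: 45

Derivation:
Old max = 49 (at index 4)
Change: A[4] 49 -> 45
Changed element WAS the max -> may need rescan.
  Max of remaining elements: 28
  New max = max(45, 28) = 45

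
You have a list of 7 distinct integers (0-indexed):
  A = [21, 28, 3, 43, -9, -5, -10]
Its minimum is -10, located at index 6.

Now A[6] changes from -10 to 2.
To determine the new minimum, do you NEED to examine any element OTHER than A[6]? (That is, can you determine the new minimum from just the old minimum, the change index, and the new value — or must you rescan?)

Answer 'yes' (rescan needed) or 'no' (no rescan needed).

Old min = -10 at index 6
Change at index 6: -10 -> 2
Index 6 WAS the min and new value 2 > old min -10. Must rescan other elements to find the new min.
Needs rescan: yes

Answer: yes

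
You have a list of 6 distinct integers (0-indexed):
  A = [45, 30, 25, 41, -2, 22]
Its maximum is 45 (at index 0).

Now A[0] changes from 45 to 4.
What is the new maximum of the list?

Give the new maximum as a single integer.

Answer: 41

Derivation:
Old max = 45 (at index 0)
Change: A[0] 45 -> 4
Changed element WAS the max -> may need rescan.
  Max of remaining elements: 41
  New max = max(4, 41) = 41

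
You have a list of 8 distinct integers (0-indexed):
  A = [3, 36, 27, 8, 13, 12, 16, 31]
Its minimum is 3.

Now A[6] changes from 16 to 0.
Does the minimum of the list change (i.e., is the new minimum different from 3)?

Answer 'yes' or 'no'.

Answer: yes

Derivation:
Old min = 3
Change: A[6] 16 -> 0
Changed element was NOT the min; min changes only if 0 < 3.
New min = 0; changed? yes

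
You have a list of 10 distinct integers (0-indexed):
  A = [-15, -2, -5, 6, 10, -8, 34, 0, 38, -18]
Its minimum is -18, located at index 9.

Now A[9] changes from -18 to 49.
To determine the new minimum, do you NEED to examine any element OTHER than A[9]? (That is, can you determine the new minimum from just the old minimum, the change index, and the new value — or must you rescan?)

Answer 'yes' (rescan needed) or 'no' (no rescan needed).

Old min = -18 at index 9
Change at index 9: -18 -> 49
Index 9 WAS the min and new value 49 > old min -18. Must rescan other elements to find the new min.
Needs rescan: yes

Answer: yes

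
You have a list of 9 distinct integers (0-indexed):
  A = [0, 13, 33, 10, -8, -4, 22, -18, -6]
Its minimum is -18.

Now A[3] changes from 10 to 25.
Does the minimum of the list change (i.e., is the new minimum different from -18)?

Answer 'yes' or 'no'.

Answer: no

Derivation:
Old min = -18
Change: A[3] 10 -> 25
Changed element was NOT the min; min changes only if 25 < -18.
New min = -18; changed? no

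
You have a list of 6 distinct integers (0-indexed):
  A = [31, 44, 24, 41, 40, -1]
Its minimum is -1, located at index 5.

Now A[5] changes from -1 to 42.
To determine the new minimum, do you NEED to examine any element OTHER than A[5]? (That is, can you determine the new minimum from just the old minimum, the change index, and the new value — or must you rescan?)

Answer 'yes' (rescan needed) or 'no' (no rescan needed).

Answer: yes

Derivation:
Old min = -1 at index 5
Change at index 5: -1 -> 42
Index 5 WAS the min and new value 42 > old min -1. Must rescan other elements to find the new min.
Needs rescan: yes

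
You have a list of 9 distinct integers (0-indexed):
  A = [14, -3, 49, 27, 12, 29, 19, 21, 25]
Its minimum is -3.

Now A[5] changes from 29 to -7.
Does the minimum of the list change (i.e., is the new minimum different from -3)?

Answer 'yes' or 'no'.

Answer: yes

Derivation:
Old min = -3
Change: A[5] 29 -> -7
Changed element was NOT the min; min changes only if -7 < -3.
New min = -7; changed? yes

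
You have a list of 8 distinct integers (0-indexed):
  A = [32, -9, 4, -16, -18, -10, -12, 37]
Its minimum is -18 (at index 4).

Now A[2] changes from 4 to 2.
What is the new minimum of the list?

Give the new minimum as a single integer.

Old min = -18 (at index 4)
Change: A[2] 4 -> 2
Changed element was NOT the old min.
  New min = min(old_min, new_val) = min(-18, 2) = -18

Answer: -18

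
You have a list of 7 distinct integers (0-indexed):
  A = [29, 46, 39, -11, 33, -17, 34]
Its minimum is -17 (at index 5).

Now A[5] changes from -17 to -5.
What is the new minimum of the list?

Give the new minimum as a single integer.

Old min = -17 (at index 5)
Change: A[5] -17 -> -5
Changed element WAS the min. Need to check: is -5 still <= all others?
  Min of remaining elements: -11
  New min = min(-5, -11) = -11

Answer: -11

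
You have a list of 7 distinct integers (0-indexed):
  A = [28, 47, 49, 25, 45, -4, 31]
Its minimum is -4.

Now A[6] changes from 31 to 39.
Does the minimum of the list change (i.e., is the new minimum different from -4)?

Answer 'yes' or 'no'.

Answer: no

Derivation:
Old min = -4
Change: A[6] 31 -> 39
Changed element was NOT the min; min changes only if 39 < -4.
New min = -4; changed? no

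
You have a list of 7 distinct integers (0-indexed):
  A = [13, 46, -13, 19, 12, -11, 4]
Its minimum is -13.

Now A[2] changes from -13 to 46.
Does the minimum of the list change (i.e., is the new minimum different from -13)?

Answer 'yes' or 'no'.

Answer: yes

Derivation:
Old min = -13
Change: A[2] -13 -> 46
Changed element was the min; new min must be rechecked.
New min = -11; changed? yes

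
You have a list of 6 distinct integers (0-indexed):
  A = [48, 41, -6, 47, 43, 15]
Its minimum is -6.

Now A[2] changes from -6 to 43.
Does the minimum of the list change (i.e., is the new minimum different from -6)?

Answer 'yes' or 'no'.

Old min = -6
Change: A[2] -6 -> 43
Changed element was the min; new min must be rechecked.
New min = 15; changed? yes

Answer: yes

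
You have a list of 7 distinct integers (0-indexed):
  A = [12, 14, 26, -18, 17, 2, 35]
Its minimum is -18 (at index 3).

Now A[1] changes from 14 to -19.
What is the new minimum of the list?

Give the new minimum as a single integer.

Answer: -19

Derivation:
Old min = -18 (at index 3)
Change: A[1] 14 -> -19
Changed element was NOT the old min.
  New min = min(old_min, new_val) = min(-18, -19) = -19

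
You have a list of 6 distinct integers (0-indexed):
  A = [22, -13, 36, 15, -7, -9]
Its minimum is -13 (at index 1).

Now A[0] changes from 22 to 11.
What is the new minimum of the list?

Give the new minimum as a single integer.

Old min = -13 (at index 1)
Change: A[0] 22 -> 11
Changed element was NOT the old min.
  New min = min(old_min, new_val) = min(-13, 11) = -13

Answer: -13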